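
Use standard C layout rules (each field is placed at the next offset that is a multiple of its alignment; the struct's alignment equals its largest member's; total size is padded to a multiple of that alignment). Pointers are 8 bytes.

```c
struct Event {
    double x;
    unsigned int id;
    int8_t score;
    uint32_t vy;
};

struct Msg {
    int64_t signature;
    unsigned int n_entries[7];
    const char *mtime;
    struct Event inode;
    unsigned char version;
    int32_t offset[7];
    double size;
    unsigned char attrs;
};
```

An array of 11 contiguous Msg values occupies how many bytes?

Event: x at 0 (size 8, align 8) → ends 8; id at 8 (size 4, align 4) → ends 12; score at 12 (size 1, align 1) → ends 13; pad 3 to align 4 for vy; vy at 16 (size 4, align 4) → ends 20; tail pad 4 to reach multiple of 8; total 24 bytes, alignment 8
signature at 0 (size 8, align 8) → ends 8
n_entries at 8 (size 28, align 4) → ends 36
pad 4 to align 8 for mtime
mtime at 40 (size 8, align 8) → ends 48
inode at 48 (size 24, align 8) → ends 72
version at 72 (size 1, align 1) → ends 73
pad 3 to align 4 for offset
offset at 76 (size 28, align 4) → ends 104
size at 104 (size 8, align 8) → ends 112
attrs at 112 (size 1, align 1) → ends 113
tail pad 7 to reach multiple of 8
total 120 bytes, alignment 8
array of 11: 11 × 120 = 1320

1320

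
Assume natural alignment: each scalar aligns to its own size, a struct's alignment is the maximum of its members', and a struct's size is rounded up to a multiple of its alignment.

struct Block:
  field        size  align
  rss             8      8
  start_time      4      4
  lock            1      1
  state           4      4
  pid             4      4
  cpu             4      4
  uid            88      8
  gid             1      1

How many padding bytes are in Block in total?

@0: rss [8B, align 8] → 8
@8: start_time [4B, align 4] → 12
@12: lock [1B, align 1] → 13
+3 pad (align 4)
@16: state [4B, align 4] → 20
@20: pid [4B, align 4] → 24
@24: cpu [4B, align 4] → 28
+4 pad (align 8)
@32: uid [88B, align 8] → 120
@120: gid [1B, align 1] → 121
+7 tail pad (align 8)
size 128, align 8
data bytes 114, size 128 → padding 14

14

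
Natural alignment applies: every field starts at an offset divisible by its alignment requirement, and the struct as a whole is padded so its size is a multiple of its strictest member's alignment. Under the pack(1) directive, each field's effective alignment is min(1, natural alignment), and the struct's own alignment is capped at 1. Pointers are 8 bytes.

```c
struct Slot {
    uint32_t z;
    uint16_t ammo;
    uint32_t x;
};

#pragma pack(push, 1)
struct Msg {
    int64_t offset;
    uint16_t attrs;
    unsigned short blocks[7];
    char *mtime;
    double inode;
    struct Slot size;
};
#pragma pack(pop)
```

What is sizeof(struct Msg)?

52

Slot: z at 0 (size 4, align 4) → ends 4; ammo at 4 (size 2, align 2) → ends 6; pad 2 to align 4 for x; x at 8 (size 4, align 4) → ends 12; total 12 bytes, alignment 4
offset at 0 (size 8, align 1) → ends 8
attrs at 8 (size 2, align 1) → ends 10
blocks at 10 (size 14, align 1) → ends 24
mtime at 24 (size 8, align 1) → ends 32
inode at 32 (size 8, align 1) → ends 40
size at 40 (size 12, align 1) → ends 52
total 52 bytes, alignment 1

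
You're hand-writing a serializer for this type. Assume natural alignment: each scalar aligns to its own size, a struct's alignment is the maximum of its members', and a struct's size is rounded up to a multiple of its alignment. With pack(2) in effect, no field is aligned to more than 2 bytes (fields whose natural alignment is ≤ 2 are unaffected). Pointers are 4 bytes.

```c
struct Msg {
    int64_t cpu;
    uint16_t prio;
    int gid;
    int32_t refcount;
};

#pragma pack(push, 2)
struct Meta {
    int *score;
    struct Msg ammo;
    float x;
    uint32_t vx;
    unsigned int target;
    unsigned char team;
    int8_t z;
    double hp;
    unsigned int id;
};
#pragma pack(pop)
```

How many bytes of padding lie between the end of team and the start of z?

0

Msg: @0: cpu [8B, align 8] → 8; @8: prio [2B, align 2] → 10; +2 pad (align 4); @12: gid [4B, align 4] → 16; @16: refcount [4B, align 4] → 20; +4 tail pad (align 8); size 24, align 8
@0: score [4B, align 2] → 4
@4: ammo [24B, align 2] → 28
@28: x [4B, align 2] → 32
@32: vx [4B, align 2] → 36
@36: target [4B, align 2] → 40
@40: team [1B, align 1] → 41
@41: z [1B, align 1] → 42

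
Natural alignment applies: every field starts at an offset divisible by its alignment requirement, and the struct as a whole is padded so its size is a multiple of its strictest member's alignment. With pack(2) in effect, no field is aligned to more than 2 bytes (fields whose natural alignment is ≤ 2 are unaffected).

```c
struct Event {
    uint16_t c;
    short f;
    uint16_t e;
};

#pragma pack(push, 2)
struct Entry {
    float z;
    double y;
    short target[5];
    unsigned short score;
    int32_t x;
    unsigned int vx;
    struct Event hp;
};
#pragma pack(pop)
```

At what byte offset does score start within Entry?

Event: @0: c [2B, align 2] → 2; @2: f [2B, align 2] → 4; @4: e [2B, align 2] → 6; size 6, align 2
@0: z [4B, align 2] → 4
@4: y [8B, align 2] → 12
@12: target [10B, align 2] → 22
@22: score [2B, align 2] → 24

22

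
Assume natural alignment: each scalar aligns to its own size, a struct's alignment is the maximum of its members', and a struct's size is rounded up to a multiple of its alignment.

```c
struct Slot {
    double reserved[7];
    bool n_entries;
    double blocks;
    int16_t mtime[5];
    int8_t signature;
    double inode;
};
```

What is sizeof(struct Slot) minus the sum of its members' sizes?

reserved at 0 (size 56, align 8) → ends 56
n_entries at 56 (size 1, align 1) → ends 57
pad 7 to align 8 for blocks
blocks at 64 (size 8, align 8) → ends 72
mtime at 72 (size 10, align 2) → ends 82
signature at 82 (size 1, align 1) → ends 83
pad 5 to align 8 for inode
inode at 88 (size 8, align 8) → ends 96
total 96 bytes, alignment 8
data bytes 84, size 96 → padding 12

12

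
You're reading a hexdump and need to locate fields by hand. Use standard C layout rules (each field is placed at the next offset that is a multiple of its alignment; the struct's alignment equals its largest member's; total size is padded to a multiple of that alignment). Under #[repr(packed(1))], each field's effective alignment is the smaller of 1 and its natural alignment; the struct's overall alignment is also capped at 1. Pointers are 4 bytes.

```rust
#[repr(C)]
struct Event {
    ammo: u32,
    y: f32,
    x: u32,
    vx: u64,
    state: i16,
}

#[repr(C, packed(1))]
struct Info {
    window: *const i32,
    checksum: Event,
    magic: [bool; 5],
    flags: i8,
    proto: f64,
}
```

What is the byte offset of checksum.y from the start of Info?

Event: 0..4  ammo  (4B, 4-aligned); 4..8  y  (4B, 4-aligned); 8..12  x  (4B, 4-aligned); 12..16  -- padding (4B); 16..24  vx  (8B, 8-aligned); 24..26  state  (2B, 2-aligned); 26..32  -- tail padding (6B); sizeof = 32, alignof = 8
0..4  window  (4B, 1-aligned)
4..36  checksum  (32B, 1-aligned)
within Event: y at 4
4 + 4 = 8

8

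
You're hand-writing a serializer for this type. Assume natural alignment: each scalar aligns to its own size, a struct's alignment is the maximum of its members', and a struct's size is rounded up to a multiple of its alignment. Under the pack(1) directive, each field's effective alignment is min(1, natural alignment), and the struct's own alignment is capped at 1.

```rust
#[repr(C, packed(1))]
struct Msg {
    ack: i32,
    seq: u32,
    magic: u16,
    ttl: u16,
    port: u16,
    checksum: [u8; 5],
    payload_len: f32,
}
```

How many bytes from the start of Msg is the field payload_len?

0..4  ack  (4B, 1-aligned)
4..8  seq  (4B, 1-aligned)
8..10  magic  (2B, 1-aligned)
10..12  ttl  (2B, 1-aligned)
12..14  port  (2B, 1-aligned)
14..19  checksum  (5B, 1-aligned)
19..23  payload_len  (4B, 1-aligned)

19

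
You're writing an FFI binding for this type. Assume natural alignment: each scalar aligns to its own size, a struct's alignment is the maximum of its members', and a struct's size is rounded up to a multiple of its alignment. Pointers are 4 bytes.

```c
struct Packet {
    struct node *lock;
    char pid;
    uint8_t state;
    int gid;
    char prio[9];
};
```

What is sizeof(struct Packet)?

0..4  lock  (4B, 4-aligned)
4..5  pid  (1B, 1-aligned)
5..6  state  (1B, 1-aligned)
6..8  -- padding (2B)
8..12  gid  (4B, 4-aligned)
12..21  prio  (9B, 1-aligned)
21..24  -- tail padding (3B)
sizeof = 24, alignof = 4

24 bytes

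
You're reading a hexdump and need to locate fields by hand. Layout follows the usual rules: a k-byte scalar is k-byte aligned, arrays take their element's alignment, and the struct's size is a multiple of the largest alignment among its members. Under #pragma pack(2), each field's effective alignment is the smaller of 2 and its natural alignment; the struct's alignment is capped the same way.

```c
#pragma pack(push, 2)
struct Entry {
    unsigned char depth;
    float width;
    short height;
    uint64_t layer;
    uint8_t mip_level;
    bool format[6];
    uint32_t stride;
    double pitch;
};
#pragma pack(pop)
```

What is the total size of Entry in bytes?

36

depth at 0 (size 1, align 1) → ends 1
pad 1 to align 2 for width
width at 2 (size 4, align 2) → ends 6
height at 6 (size 2, align 2) → ends 8
layer at 8 (size 8, align 2) → ends 16
mip_level at 16 (size 1, align 1) → ends 17
format at 17 (size 6, align 1) → ends 23
pad 1 to align 2 for stride
stride at 24 (size 4, align 2) → ends 28
pitch at 28 (size 8, align 2) → ends 36
total 36 bytes, alignment 2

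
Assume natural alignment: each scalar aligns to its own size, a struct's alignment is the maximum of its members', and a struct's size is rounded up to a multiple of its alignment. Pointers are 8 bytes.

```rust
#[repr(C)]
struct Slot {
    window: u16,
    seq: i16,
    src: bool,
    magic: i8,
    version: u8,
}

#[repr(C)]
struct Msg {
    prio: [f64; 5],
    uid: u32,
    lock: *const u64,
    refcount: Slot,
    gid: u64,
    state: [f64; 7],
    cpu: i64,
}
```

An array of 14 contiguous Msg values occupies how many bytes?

Slot: window at 0 (size 2, align 2) → ends 2; seq at 2 (size 2, align 2) → ends 4; src at 4 (size 1, align 1) → ends 5; magic at 5 (size 1, align 1) → ends 6; version at 6 (size 1, align 1) → ends 7; tail pad 1 to reach multiple of 2; total 8 bytes, alignment 2
prio at 0 (size 40, align 8) → ends 40
uid at 40 (size 4, align 4) → ends 44
pad 4 to align 8 for lock
lock at 48 (size 8, align 8) → ends 56
refcount at 56 (size 8, align 2) → ends 64
gid at 64 (size 8, align 8) → ends 72
state at 72 (size 56, align 8) → ends 128
cpu at 128 (size 8, align 8) → ends 136
total 136 bytes, alignment 8
array of 14: 14 × 136 = 1904

1904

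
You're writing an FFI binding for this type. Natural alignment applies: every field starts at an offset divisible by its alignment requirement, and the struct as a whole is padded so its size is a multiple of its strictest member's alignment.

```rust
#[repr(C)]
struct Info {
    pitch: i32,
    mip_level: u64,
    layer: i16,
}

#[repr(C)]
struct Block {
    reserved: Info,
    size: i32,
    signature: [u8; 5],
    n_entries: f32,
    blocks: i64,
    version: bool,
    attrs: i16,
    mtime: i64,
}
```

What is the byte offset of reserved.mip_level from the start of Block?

Info: @0: pitch [4B, align 4] → 4; +4 pad (align 8); @8: mip_level [8B, align 8] → 16; @16: layer [2B, align 2] → 18; +6 tail pad (align 8); size 24, align 8
@0: reserved [24B, align 8] → 24
within Info: mip_level at 8
0 + 8 = 8

8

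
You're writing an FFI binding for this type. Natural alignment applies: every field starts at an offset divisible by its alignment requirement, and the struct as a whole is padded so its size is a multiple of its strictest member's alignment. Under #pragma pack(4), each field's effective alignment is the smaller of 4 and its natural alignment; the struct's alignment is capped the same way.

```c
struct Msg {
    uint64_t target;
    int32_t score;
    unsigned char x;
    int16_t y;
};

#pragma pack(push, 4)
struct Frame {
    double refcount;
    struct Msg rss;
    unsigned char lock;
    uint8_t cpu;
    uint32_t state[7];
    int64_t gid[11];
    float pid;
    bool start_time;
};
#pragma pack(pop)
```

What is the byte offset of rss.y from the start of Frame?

Msg: 0..8  target  (8B, 8-aligned); 8..12  score  (4B, 4-aligned); 12..13  x  (1B, 1-aligned); 13..14  -- padding (1B); 14..16  y  (2B, 2-aligned); sizeof = 16, alignof = 8
0..8  refcount  (8B, 4-aligned)
8..24  rss  (16B, 4-aligned)
within Msg: y at 14
8 + 14 = 22

22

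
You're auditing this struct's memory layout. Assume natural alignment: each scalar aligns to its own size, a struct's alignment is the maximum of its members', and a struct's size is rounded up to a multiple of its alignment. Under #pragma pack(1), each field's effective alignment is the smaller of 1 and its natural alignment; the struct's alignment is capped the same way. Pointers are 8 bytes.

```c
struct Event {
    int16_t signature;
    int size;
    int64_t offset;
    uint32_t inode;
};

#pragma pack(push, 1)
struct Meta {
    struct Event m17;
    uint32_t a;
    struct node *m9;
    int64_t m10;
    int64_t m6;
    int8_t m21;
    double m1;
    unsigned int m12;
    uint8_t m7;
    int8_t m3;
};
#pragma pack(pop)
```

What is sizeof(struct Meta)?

67 bytes

Event: @0: signature [2B, align 2] → 2; +2 pad (align 4); @4: size [4B, align 4] → 8; @8: offset [8B, align 8] → 16; @16: inode [4B, align 4] → 20; +4 tail pad (align 8); size 24, align 8
@0: m17 [24B, align 1] → 24
@24: a [4B, align 1] → 28
@28: m9 [8B, align 1] → 36
@36: m10 [8B, align 1] → 44
@44: m6 [8B, align 1] → 52
@52: m21 [1B, align 1] → 53
@53: m1 [8B, align 1] → 61
@61: m12 [4B, align 1] → 65
@65: m7 [1B, align 1] → 66
@66: m3 [1B, align 1] → 67
size 67, align 1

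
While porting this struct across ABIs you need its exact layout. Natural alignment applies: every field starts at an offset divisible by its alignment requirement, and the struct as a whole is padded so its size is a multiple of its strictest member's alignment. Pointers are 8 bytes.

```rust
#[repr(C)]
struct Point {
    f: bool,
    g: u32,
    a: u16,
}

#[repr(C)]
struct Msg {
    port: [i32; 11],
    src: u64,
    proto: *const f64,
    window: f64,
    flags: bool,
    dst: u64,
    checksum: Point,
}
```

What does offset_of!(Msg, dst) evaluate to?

80

Point: @0: f [1B, align 1] → 1; +3 pad (align 4); @4: g [4B, align 4] → 8; @8: a [2B, align 2] → 10; +2 tail pad (align 4); size 12, align 4
@0: port [44B, align 4] → 44
+4 pad (align 8)
@48: src [8B, align 8] → 56
@56: proto [8B, align 8] → 64
@64: window [8B, align 8] → 72
@72: flags [1B, align 1] → 73
+7 pad (align 8)
@80: dst [8B, align 8] → 88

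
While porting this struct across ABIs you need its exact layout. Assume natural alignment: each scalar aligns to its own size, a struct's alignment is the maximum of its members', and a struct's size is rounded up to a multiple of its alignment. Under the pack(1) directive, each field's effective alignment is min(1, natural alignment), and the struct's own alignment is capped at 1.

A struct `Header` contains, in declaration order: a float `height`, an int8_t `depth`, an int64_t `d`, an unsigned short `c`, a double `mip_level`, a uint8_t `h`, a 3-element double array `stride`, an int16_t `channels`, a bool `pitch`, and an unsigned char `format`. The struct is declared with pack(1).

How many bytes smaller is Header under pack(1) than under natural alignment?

natural layout:
  0..4  height  (4B, 4-aligned)
  4..5  depth  (1B, 1-aligned)
  5..8  -- padding (3B)
  8..16  d  (8B, 8-aligned)
  16..18  c  (2B, 2-aligned)
  18..24  -- padding (6B)
  24..32  mip_level  (8B, 8-aligned)
  32..33  h  (1B, 1-aligned)
  33..40  -- padding (7B)
  40..64  stride  (24B, 8-aligned)
  64..66  channels  (2B, 2-aligned)
  66..67  pitch  (1B, 1-aligned)
  67..68  format  (1B, 1-aligned)
  68..72  -- tail padding (4B)
  sizeof = 72, alignof = 8
packed(1) layout:
  0..4  height  (4B, 1-aligned)
  4..5  depth  (1B, 1-aligned)
  5..13  d  (8B, 1-aligned)
  13..15  c  (2B, 1-aligned)
  15..23  mip_level  (8B, 1-aligned)
  23..24  h  (1B, 1-aligned)
  24..48  stride  (24B, 1-aligned)
  48..50  channels  (2B, 1-aligned)
  50..51  pitch  (1B, 1-aligned)
  51..52  format  (1B, 1-aligned)
  sizeof = 52, alignof = 1
72 − 52 = 20

20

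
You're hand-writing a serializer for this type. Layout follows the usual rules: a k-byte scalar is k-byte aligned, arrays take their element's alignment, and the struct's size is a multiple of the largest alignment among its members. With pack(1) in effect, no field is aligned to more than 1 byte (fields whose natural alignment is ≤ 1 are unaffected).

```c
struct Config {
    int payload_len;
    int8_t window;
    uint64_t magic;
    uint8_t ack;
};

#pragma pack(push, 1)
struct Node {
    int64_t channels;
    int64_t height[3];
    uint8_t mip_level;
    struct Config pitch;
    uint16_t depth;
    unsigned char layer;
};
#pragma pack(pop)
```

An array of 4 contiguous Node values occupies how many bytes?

Config: payload_len at 0 (size 4, align 4) → ends 4; window at 4 (size 1, align 1) → ends 5; pad 3 to align 8 for magic; magic at 8 (size 8, align 8) → ends 16; ack at 16 (size 1, align 1) → ends 17; tail pad 7 to reach multiple of 8; total 24 bytes, alignment 8
channels at 0 (size 8, align 1) → ends 8
height at 8 (size 24, align 1) → ends 32
mip_level at 32 (size 1, align 1) → ends 33
pitch at 33 (size 24, align 1) → ends 57
depth at 57 (size 2, align 1) → ends 59
layer at 59 (size 1, align 1) → ends 60
total 60 bytes, alignment 1
array of 4: 4 × 60 = 240

240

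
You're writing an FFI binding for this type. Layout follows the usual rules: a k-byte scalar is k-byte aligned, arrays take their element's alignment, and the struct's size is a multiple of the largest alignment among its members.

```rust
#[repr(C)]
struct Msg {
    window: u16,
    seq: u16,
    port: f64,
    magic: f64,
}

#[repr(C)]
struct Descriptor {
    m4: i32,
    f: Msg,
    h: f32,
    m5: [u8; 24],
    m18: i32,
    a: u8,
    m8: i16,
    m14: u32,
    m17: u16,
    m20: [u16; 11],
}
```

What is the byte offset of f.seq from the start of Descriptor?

Msg: 0..2  window  (2B, 2-aligned); 2..4  seq  (2B, 2-aligned); 4..8  -- padding (4B); 8..16  port  (8B, 8-aligned); 16..24  magic  (8B, 8-aligned); sizeof = 24, alignof = 8
0..4  m4  (4B, 4-aligned)
4..8  -- padding (4B)
8..32  f  (24B, 8-aligned)
within Msg: seq at 2
8 + 2 = 10

10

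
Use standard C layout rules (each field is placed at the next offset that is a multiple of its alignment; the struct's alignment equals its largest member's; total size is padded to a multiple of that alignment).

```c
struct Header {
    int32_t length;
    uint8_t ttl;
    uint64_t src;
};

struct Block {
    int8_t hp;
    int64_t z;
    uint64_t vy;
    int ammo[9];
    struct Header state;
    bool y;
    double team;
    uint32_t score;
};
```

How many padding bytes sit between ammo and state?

Header: length at 0 (size 4, align 4) → ends 4; ttl at 4 (size 1, align 1) → ends 5; pad 3 to align 8 for src; src at 8 (size 8, align 8) → ends 16; total 16 bytes, alignment 8
hp at 0 (size 1, align 1) → ends 1
pad 7 to align 8 for z
z at 8 (size 8, align 8) → ends 16
vy at 16 (size 8, align 8) → ends 24
ammo at 24 (size 36, align 4) → ends 60
pad 4 to align 8 for state
state at 64 (size 16, align 8) → ends 80

4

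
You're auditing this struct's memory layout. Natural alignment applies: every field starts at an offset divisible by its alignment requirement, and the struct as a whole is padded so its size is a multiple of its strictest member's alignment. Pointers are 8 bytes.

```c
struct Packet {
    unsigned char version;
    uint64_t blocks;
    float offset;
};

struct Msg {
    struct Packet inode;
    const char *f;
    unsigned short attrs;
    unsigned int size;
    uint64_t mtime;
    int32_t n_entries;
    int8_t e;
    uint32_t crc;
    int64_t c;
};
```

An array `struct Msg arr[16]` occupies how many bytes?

1152

Packet: 0..1  version  (1B, 1-aligned); 1..8  -- padding (7B); 8..16  blocks  (8B, 8-aligned); 16..20  offset  (4B, 4-aligned); 20..24  -- tail padding (4B); sizeof = 24, alignof = 8
0..24  inode  (24B, 8-aligned)
24..32  f  (8B, 8-aligned)
32..34  attrs  (2B, 2-aligned)
34..36  -- padding (2B)
36..40  size  (4B, 4-aligned)
40..48  mtime  (8B, 8-aligned)
48..52  n_entries  (4B, 4-aligned)
52..53  e  (1B, 1-aligned)
53..56  -- padding (3B)
56..60  crc  (4B, 4-aligned)
60..64  -- padding (4B)
64..72  c  (8B, 8-aligned)
sizeof = 72, alignof = 8
array of 16: 16 × 72 = 1152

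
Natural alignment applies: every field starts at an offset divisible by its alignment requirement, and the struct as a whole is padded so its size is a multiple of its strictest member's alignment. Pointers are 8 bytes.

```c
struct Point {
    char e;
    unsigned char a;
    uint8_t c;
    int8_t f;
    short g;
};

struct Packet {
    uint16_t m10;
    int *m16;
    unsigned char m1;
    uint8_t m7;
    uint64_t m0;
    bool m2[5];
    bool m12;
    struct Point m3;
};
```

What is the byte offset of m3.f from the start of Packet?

41

Point: e at 0 (size 1, align 1) → ends 1; a at 1 (size 1, align 1) → ends 2; c at 2 (size 1, align 1) → ends 3; f at 3 (size 1, align 1) → ends 4; g at 4 (size 2, align 2) → ends 6; total 6 bytes, alignment 2
m10 at 0 (size 2, align 2) → ends 2
pad 6 to align 8 for m16
m16 at 8 (size 8, align 8) → ends 16
m1 at 16 (size 1, align 1) → ends 17
m7 at 17 (size 1, align 1) → ends 18
pad 6 to align 8 for m0
m0 at 24 (size 8, align 8) → ends 32
m2 at 32 (size 5, align 1) → ends 37
m12 at 37 (size 1, align 1) → ends 38
m3 at 38 (size 6, align 2) → ends 44
within Point: f at 3
38 + 3 = 41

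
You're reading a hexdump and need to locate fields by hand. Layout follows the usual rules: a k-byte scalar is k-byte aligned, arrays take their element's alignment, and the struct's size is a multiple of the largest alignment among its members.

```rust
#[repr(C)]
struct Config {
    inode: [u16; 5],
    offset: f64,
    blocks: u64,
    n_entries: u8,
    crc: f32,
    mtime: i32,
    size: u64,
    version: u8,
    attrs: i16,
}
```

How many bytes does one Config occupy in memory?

inode at 0 (size 10, align 2) → ends 10
pad 6 to align 8 for offset
offset at 16 (size 8, align 8) → ends 24
blocks at 24 (size 8, align 8) → ends 32
n_entries at 32 (size 1, align 1) → ends 33
pad 3 to align 4 for crc
crc at 36 (size 4, align 4) → ends 40
mtime at 40 (size 4, align 4) → ends 44
pad 4 to align 8 for size
size at 48 (size 8, align 8) → ends 56
version at 56 (size 1, align 1) → ends 57
pad 1 to align 2 for attrs
attrs at 58 (size 2, align 2) → ends 60
tail pad 4 to reach multiple of 8
total 64 bytes, alignment 8

64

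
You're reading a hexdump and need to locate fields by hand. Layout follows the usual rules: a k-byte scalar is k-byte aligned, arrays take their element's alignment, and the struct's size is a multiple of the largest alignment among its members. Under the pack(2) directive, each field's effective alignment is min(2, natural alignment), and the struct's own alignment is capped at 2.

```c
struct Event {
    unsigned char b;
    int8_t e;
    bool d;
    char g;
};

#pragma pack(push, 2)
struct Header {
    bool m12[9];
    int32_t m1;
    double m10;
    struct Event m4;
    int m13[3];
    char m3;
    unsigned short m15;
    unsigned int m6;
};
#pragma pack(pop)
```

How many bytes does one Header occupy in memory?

Event: 0..1  b  (1B, 1-aligned); 1..2  e  (1B, 1-aligned); 2..3  d  (1B, 1-aligned); 3..4  g  (1B, 1-aligned); sizeof = 4, alignof = 1
0..9  m12  (9B, 1-aligned)
9..10  -- padding (1B)
10..14  m1  (4B, 2-aligned)
14..22  m10  (8B, 2-aligned)
22..26  m4  (4B, 1-aligned)
26..38  m13  (12B, 2-aligned)
38..39  m3  (1B, 1-aligned)
39..40  -- padding (1B)
40..42  m15  (2B, 2-aligned)
42..46  m6  (4B, 2-aligned)
sizeof = 46, alignof = 2

46 bytes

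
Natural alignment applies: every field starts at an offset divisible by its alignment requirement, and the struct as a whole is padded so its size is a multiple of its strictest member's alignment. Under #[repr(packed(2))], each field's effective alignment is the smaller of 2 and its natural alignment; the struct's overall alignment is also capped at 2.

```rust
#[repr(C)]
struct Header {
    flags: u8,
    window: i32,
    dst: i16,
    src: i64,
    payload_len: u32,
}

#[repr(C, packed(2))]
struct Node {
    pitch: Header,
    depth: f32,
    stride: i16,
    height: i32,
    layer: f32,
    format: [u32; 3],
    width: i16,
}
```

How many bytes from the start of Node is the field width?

58

Header: flags at 0 (size 1, align 1) → ends 1; pad 3 to align 4 for window; window at 4 (size 4, align 4) → ends 8; dst at 8 (size 2, align 2) → ends 10; pad 6 to align 8 for src; src at 16 (size 8, align 8) → ends 24; payload_len at 24 (size 4, align 4) → ends 28; tail pad 4 to reach multiple of 8; total 32 bytes, alignment 8
pitch at 0 (size 32, align 2) → ends 32
depth at 32 (size 4, align 2) → ends 36
stride at 36 (size 2, align 2) → ends 38
height at 38 (size 4, align 2) → ends 42
layer at 42 (size 4, align 2) → ends 46
format at 46 (size 12, align 2) → ends 58
width at 58 (size 2, align 2) → ends 60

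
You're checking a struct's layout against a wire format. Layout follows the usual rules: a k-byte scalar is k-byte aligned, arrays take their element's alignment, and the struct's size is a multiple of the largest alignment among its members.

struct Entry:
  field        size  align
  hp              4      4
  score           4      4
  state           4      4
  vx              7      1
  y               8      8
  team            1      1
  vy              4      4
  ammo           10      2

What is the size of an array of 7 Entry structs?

@0: hp [4B, align 4] → 4
@4: score [4B, align 4] → 8
@8: state [4B, align 4] → 12
@12: vx [7B, align 1] → 19
+5 pad (align 8)
@24: y [8B, align 8] → 32
@32: team [1B, align 1] → 33
+3 pad (align 4)
@36: vy [4B, align 4] → 40
@40: ammo [10B, align 2] → 50
+6 tail pad (align 8)
size 56, align 8
array of 7: 7 × 56 = 392

392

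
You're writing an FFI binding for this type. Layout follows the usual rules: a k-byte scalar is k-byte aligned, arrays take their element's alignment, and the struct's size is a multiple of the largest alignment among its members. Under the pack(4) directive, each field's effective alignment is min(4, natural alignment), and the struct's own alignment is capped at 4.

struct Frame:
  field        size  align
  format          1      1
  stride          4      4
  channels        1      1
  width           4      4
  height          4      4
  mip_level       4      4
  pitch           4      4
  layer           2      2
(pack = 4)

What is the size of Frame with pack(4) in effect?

32

format at 0 (size 1, align 1) → ends 1
pad 3 to align 4 for stride
stride at 4 (size 4, align 4) → ends 8
channels at 8 (size 1, align 1) → ends 9
pad 3 to align 4 for width
width at 12 (size 4, align 4) → ends 16
height at 16 (size 4, align 4) → ends 20
mip_level at 20 (size 4, align 4) → ends 24
pitch at 24 (size 4, align 4) → ends 28
layer at 28 (size 2, align 2) → ends 30
tail pad 2 to reach multiple of 4
total 32 bytes, alignment 4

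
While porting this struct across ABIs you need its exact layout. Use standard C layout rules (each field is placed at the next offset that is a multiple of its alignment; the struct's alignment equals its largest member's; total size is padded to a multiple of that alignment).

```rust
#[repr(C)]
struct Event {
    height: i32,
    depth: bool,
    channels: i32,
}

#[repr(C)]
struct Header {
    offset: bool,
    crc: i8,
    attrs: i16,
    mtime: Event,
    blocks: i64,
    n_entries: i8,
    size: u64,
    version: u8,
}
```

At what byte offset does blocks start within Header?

16

Event: height at 0 (size 4, align 4) → ends 4; depth at 4 (size 1, align 1) → ends 5; pad 3 to align 4 for channels; channels at 8 (size 4, align 4) → ends 12; total 12 bytes, alignment 4
offset at 0 (size 1, align 1) → ends 1
crc at 1 (size 1, align 1) → ends 2
attrs at 2 (size 2, align 2) → ends 4
mtime at 4 (size 12, align 4) → ends 16
blocks at 16 (size 8, align 8) → ends 24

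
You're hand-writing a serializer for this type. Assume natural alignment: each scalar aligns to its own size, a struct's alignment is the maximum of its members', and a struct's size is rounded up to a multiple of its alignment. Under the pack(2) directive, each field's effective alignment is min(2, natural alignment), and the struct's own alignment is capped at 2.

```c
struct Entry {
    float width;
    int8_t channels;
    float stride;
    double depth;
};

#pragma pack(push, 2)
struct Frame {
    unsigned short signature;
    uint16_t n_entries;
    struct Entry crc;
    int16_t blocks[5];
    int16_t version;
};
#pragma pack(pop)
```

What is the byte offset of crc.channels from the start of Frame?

8

Entry: @0: width [4B, align 4] → 4; @4: channels [1B, align 1] → 5; +3 pad (align 4); @8: stride [4B, align 4] → 12; +4 pad (align 8); @16: depth [8B, align 8] → 24; size 24, align 8
@0: signature [2B, align 2] → 2
@2: n_entries [2B, align 2] → 4
@4: crc [24B, align 2] → 28
within Entry: channels at 4
4 + 4 = 8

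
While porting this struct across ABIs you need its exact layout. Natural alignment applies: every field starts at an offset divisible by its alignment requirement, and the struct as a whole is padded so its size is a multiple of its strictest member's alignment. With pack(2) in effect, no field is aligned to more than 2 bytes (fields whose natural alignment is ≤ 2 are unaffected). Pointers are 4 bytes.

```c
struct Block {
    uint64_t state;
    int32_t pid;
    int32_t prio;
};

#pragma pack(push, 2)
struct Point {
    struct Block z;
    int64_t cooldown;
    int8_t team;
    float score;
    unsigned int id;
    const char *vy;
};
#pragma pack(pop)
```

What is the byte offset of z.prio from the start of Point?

Block: state at 0 (size 8, align 8) → ends 8; pid at 8 (size 4, align 4) → ends 12; prio at 12 (size 4, align 4) → ends 16; total 16 bytes, alignment 8
z at 0 (size 16, align 2) → ends 16
within Block: prio at 12
0 + 12 = 12

12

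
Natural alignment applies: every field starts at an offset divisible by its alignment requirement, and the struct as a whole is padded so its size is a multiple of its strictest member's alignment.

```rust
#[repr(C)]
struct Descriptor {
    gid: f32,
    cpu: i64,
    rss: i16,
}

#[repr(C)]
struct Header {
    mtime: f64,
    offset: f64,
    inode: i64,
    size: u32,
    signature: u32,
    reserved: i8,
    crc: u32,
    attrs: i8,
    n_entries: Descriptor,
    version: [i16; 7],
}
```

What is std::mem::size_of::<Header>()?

Descriptor: @0: gid [4B, align 4] → 4; +4 pad (align 8); @8: cpu [8B, align 8] → 16; @16: rss [2B, align 2] → 18; +6 tail pad (align 8); size 24, align 8
@0: mtime [8B, align 8] → 8
@8: offset [8B, align 8] → 16
@16: inode [8B, align 8] → 24
@24: size [4B, align 4] → 28
@28: signature [4B, align 4] → 32
@32: reserved [1B, align 1] → 33
+3 pad (align 4)
@36: crc [4B, align 4] → 40
@40: attrs [1B, align 1] → 41
+7 pad (align 8)
@48: n_entries [24B, align 8] → 72
@72: version [14B, align 2] → 86
+2 tail pad (align 8)
size 88, align 8

88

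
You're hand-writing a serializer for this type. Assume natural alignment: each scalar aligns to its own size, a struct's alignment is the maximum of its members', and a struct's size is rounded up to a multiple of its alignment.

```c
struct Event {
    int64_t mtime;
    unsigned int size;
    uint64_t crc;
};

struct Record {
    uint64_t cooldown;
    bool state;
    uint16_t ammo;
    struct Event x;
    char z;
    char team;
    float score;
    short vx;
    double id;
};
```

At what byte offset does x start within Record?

16

Event: @0: mtime [8B, align 8] → 8; @8: size [4B, align 4] → 12; +4 pad (align 8); @16: crc [8B, align 8] → 24; size 24, align 8
@0: cooldown [8B, align 8] → 8
@8: state [1B, align 1] → 9
+1 pad (align 2)
@10: ammo [2B, align 2] → 12
+4 pad (align 8)
@16: x [24B, align 8] → 40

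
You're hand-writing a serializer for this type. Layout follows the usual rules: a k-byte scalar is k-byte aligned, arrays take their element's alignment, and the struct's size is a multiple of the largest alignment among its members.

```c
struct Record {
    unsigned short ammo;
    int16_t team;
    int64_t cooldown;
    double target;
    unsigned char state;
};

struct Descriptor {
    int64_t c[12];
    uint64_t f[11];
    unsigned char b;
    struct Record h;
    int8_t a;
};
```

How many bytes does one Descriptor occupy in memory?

Record: ammo at 0 (size 2, align 2) → ends 2; team at 2 (size 2, align 2) → ends 4; pad 4 to align 8 for cooldown; cooldown at 8 (size 8, align 8) → ends 16; target at 16 (size 8, align 8) → ends 24; state at 24 (size 1, align 1) → ends 25; tail pad 7 to reach multiple of 8; total 32 bytes, alignment 8
c at 0 (size 96, align 8) → ends 96
f at 96 (size 88, align 8) → ends 184
b at 184 (size 1, align 1) → ends 185
pad 7 to align 8 for h
h at 192 (size 32, align 8) → ends 224
a at 224 (size 1, align 1) → ends 225
tail pad 7 to reach multiple of 8
total 232 bytes, alignment 8

232 bytes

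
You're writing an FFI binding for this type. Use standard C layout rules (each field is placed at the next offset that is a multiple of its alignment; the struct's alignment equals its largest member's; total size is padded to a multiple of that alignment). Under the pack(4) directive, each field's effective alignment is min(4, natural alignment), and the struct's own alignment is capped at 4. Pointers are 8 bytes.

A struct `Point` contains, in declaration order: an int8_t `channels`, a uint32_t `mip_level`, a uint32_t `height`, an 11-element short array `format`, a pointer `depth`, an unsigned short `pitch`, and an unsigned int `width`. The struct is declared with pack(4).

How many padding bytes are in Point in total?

7

0..1  channels  (1B, 1-aligned)
1..4  -- padding (3B)
4..8  mip_level  (4B, 4-aligned)
8..12  height  (4B, 4-aligned)
12..34  format  (22B, 2-aligned)
34..36  -- padding (2B)
36..44  depth  (8B, 4-aligned)
44..46  pitch  (2B, 2-aligned)
46..48  -- padding (2B)
48..52  width  (4B, 4-aligned)
sizeof = 52, alignof = 4
data bytes 45, size 52 → padding 7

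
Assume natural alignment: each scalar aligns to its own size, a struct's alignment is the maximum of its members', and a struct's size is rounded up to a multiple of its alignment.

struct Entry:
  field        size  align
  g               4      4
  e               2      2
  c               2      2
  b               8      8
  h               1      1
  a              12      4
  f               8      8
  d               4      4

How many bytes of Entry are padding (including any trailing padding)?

0..4  g  (4B, 4-aligned)
4..6  e  (2B, 2-aligned)
6..8  c  (2B, 2-aligned)
8..16  b  (8B, 8-aligned)
16..17  h  (1B, 1-aligned)
17..20  -- padding (3B)
20..32  a  (12B, 4-aligned)
32..40  f  (8B, 8-aligned)
40..44  d  (4B, 4-aligned)
44..48  -- tail padding (4B)
sizeof = 48, alignof = 8
data bytes 41, size 48 → padding 7

7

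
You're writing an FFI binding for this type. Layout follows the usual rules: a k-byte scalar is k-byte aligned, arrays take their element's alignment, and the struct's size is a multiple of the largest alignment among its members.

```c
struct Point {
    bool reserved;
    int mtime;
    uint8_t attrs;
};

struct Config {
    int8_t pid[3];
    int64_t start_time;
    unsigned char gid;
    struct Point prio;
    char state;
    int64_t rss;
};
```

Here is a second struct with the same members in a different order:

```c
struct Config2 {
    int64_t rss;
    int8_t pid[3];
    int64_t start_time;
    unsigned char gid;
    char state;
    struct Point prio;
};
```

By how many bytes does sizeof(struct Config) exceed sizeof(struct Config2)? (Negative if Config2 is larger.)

Point: 0..1  reserved  (1B, 1-aligned); 1..4  -- padding (3B); 4..8  mtime  (4B, 4-aligned); 8..9  attrs  (1B, 1-aligned); 9..12  -- tail padding (3B); sizeof = 12, alignof = 4
0..3  pid  (3B, 1-aligned)
3..8  -- padding (5B)
8..16  start_time  (8B, 8-aligned)
16..17  gid  (1B, 1-aligned)
17..20  -- padding (3B)
20..32  prio  (12B, 4-aligned)
32..33  state  (1B, 1-aligned)
33..40  -- padding (7B)
40..48  rss  (8B, 8-aligned)
sizeof = 48, alignof = 8
— Config2 —
0..8  rss  (8B, 8-aligned)
8..11  pid  (3B, 1-aligned)
11..16  -- padding (5B)
16..24  start_time  (8B, 8-aligned)
24..25  gid  (1B, 1-aligned)
25..26  state  (1B, 1-aligned)
26..28  -- padding (2B)
28..40  prio  (12B, 4-aligned)
sizeof = 40, alignof = 8
48 − 40 = 8

8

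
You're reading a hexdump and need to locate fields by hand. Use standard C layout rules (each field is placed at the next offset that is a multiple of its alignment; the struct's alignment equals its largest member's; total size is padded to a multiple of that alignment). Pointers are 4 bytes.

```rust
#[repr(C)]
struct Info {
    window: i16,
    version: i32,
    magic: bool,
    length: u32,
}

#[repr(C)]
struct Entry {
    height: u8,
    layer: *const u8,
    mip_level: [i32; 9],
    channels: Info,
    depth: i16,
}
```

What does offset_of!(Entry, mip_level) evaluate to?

8

Info: @0: window [2B, align 2] → 2; +2 pad (align 4); @4: version [4B, align 4] → 8; @8: magic [1B, align 1] → 9; +3 pad (align 4); @12: length [4B, align 4] → 16; size 16, align 4
@0: height [1B, align 1] → 1
+3 pad (align 4)
@4: layer [4B, align 4] → 8
@8: mip_level [36B, align 4] → 44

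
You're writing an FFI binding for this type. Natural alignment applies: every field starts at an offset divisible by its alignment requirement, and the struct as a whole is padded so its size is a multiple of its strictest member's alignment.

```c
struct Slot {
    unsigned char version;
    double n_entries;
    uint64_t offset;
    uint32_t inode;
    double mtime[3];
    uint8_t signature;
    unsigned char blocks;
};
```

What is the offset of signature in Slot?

@0: version [1B, align 1] → 1
+7 pad (align 8)
@8: n_entries [8B, align 8] → 16
@16: offset [8B, align 8] → 24
@24: inode [4B, align 4] → 28
+4 pad (align 8)
@32: mtime [24B, align 8] → 56
@56: signature [1B, align 1] → 57

56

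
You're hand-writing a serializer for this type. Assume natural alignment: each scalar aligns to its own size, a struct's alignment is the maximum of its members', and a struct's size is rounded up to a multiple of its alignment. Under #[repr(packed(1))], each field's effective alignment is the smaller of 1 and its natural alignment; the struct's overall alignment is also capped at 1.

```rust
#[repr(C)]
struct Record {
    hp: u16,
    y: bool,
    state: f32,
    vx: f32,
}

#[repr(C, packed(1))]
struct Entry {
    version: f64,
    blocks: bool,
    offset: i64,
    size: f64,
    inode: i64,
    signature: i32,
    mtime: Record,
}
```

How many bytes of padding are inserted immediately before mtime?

Record: @0: hp [2B, align 2] → 2; @2: y [1B, align 1] → 3; +1 pad (align 4); @4: state [4B, align 4] → 8; @8: vx [4B, align 4] → 12; size 12, align 4
@0: version [8B, align 1] → 8
@8: blocks [1B, align 1] → 9
@9: offset [8B, align 1] → 17
@17: size [8B, align 1] → 25
@25: inode [8B, align 1] → 33
@33: signature [4B, align 1] → 37
@37: mtime [12B, align 1] → 49

0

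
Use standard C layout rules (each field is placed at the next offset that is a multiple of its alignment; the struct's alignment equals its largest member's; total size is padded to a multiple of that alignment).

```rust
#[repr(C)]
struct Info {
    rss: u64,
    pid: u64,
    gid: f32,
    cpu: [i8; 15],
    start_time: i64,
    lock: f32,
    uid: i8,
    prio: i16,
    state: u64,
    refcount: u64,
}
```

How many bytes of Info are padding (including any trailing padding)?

6

0..8  rss  (8B, 8-aligned)
8..16  pid  (8B, 8-aligned)
16..20  gid  (4B, 4-aligned)
20..35  cpu  (15B, 1-aligned)
35..40  -- padding (5B)
40..48  start_time  (8B, 8-aligned)
48..52  lock  (4B, 4-aligned)
52..53  uid  (1B, 1-aligned)
53..54  -- padding (1B)
54..56  prio  (2B, 2-aligned)
56..64  state  (8B, 8-aligned)
64..72  refcount  (8B, 8-aligned)
sizeof = 72, alignof = 8
data bytes 66, size 72 → padding 6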